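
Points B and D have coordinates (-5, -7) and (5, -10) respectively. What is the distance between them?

d = sqrt((5 - -5)^2 + (-10 - -7)^2)
d = sqrt(10^2 + -3^2)
d = sqrt(100 + 9)
d = sqrt(109)

sqrt(109)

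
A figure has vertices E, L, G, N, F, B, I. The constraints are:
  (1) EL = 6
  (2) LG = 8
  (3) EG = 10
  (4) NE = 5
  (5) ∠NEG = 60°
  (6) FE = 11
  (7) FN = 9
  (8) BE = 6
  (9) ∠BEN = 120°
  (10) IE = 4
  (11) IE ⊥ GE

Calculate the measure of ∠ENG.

Step 1: By the law of cosines on triangle NEG: NG² = 5² + 10² − 2·5·10·cos(60°) = 75, so NG = 5·√3.
Step 2: By the inverse law of cosines on triangle ENG: cos(∠ENG) = (5² + (5·√3)² − 10²) / (2·5·5·√3) = 0/86.6 = 0, so ∠ENG = 90°.

Therefore, the measure of angle ∠ENG = 90°.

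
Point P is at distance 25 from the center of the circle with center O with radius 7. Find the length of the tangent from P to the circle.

tangent = √(d² - r²) = √(25² - 7²) = √(625 - 49) = √576 = 24

24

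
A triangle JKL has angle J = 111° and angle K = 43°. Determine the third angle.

The interior angles sum to 180°: angle L = 180 - 111 - 43 = 26°.
The triangle is obtuse (angles 111°, 43°, 26°).

26 degrees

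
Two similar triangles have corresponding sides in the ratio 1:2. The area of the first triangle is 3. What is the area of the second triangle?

Area ratio = (1/2)^2 = 1/4. Area of the second triangle = 3 * 4/1 = 12.

12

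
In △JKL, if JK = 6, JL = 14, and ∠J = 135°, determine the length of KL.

Law of cosines: KL^2 = 6^2 + 14^2 - 2(6)(14)cos(135°) = 84*sqrt(2) + 232, so KL = 2*sqrt(21*sqrt(2) + 58).

2*sqrt(21*sqrt(2) + 58)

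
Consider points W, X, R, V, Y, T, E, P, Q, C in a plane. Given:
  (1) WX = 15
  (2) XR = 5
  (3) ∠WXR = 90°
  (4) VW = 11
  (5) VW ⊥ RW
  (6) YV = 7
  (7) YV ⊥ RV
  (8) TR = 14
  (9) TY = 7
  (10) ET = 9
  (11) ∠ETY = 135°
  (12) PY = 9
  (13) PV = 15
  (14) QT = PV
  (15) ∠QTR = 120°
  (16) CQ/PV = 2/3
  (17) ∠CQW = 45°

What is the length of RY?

Step 1: By the law of cosines on triangle RXW: RW² = 5² + 15² − 2·5·15·cos(90°) = 250, so RW = 5·√10.
Step 2: By the law of cosines on triangle VWR: VR² = 11² + (5·√10)² − 2·11·5·√10·cos(90°) = 371, so VR ≈ 19.26.
Step 3: By the law of cosines on triangle RVY: RY² = 19.26² + 7² − 2·19.26·7·cos(90°) = 420, so RY = 2·√105.

Therefore, the length of RY = 2·√105.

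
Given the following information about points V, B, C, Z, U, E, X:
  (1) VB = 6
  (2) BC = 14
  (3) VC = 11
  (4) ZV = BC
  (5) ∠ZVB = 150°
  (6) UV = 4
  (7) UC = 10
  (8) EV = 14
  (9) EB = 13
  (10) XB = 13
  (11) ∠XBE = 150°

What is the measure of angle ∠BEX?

Step 1: By the law of cosines on triangle EBX: EX² = 13² + 13² − 2·13·13·cos(150°) = 630.72, so EX ≈ 25.11.
Step 2: By the inverse law of cosines on triangle BEX: cos(∠BEX) = (13² + 25.11² − 13²) / (2·13·25.11) = 630.72/652.97 = 0.9659, so ∠BEX = 15°.

Therefore, the measure of angle ∠BEX = 15°.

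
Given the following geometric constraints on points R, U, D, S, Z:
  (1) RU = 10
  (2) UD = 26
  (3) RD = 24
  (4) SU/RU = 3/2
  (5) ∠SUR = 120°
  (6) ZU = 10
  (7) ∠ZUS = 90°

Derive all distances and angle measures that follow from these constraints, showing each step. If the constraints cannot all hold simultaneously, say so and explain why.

The constraints are consistent.

From the given relations:
  SU = 3/2·RU = 3/2·10 = 15

Step 1: From RU = 10, US = 15, and ∠RUS = 120°, by the law of cosines:
  RS² = RU² + US² - 2·RU·US·cos(120°) = 100 + 225 + 150 = 475
  RS = 5·√19

Step 2: From SU = 15, UZ = 10, and ∠SUZ = 90°, by the law of cosines:
  SZ² = SU² + UZ² - 2·SU·UZ·cos(90°) = 225 + 100 - 0 = 325
  SZ = 5·√13

Step 3: From RD = 24, RU = 10, DU = 26, by the inverse law of cosines:
  cos(∠DRU) = (RD² + RU² - DU²) / (2·RD·RU)
  ∠DRU = 90°

Step 4: From UD = 26, UR = 10, DR = 24, by the inverse law of cosines:
  cos(∠DUR) = (UD² + UR² - DR²) / (2·UD·UR)
  ∠DUR = 67.38°

Step 5: From DR = 24, DU = 26, RU = 10, by the inverse law of cosines:
  cos(∠RDU) = (DR² + DU² - RU²) / (2·DR·DU)
  ∠RDU = 22.62°

Step 6: From RS = 5·√19, RU = 10, SU = 15, by the inverse law of cosines:
  cos(∠SRU) = (RS² + RU² - SU²) / (2·RS·RU)
  ∠SRU = 36.59°

Step 7: From SR = 5·√19, SU = 15, RU = 10, by the inverse law of cosines:
  cos(∠RSU) = (SR² + SU² - RU²) / (2·SR·SU)
  ∠RSU = 23.41°

Step 8: From SU = 15, SZ = 5·√13, UZ = 10, by the inverse law of cosines:
  cos(∠USZ) = (SU² + SZ² - UZ²) / (2·SU·SZ)
  ∠USZ = 33.69°

Step 9: From ZS = 5·√13, ZU = 10, SU = 15, by the inverse law of cosines:
  cos(∠SZU) = (ZS² + ZU² - SU²) / (2·ZS·ZU)
  ∠SZU = 56.31°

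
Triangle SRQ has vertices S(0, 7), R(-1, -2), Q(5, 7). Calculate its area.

Using the Shoelace formula for a triangle:
Area = (1/2)|x0(y1 - y2) + x1(y2 - y0) + x2(y0 - y1)|
Area = (1/2)|0(-2 - 7) + -1(7 - 7) + 5(7 - -2)|
Area = (1/2)|0 + 0 + 45|
Area = (1/2)|45|
Area = (1/2)(45)
Area = 45/2

45/2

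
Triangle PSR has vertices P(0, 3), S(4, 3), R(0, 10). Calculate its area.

Shoelace: Area = (1/2)|0(3-10) + 4(10-3) + 0(3-3)| = (1/2)(28) = 14

14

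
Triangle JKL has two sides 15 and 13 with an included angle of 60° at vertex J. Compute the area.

When two sides and the included angle are known, the area formula is (1/2)ab sin(C).
The height from one side to the opposite vertex is 13 sin(60°) = 13*sqrt(3)/2.
Area = (1/2) * 15 * 13*sqrt(3)/2 = 195*sqrt(3)/4.

195*sqrt(3)/4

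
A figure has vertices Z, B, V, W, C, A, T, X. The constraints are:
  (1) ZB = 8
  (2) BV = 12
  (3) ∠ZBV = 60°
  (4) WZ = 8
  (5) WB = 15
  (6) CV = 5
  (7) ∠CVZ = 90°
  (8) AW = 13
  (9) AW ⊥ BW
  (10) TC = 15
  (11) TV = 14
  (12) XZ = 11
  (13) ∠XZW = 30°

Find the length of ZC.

Step 1: By the law of cosines on triangle ZBV: ZV² = 8² + 12² − 2·8·12·cos(60°) = 112, so ZV = 4·√7.
Step 2: By the law of cosines on triangle ZVC: ZC² = (4·√7)² + 5² − 2·4·√7·5·cos(90°) = 137, so ZC = √137.

Therefore, the length of ZC = √137.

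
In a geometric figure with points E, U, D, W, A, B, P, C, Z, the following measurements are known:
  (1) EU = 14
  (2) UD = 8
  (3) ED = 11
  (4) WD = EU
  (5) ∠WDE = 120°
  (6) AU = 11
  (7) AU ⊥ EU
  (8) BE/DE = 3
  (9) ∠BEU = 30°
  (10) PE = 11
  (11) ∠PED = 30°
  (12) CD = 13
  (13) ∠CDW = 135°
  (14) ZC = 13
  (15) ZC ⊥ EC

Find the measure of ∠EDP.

Step 1: By the law of cosines on triangle DEP: DP² = 11² + 11² − 2·11·11·cos(30°) = 32.42, so DP ≈ 5.69.
Step 2: By the inverse law of cosines on triangle EDP: cos(∠EDP) = (11² + 5.69² − 11²) / (2·11·5.69) = 32.42/125.27 = 0.2588, so ∠EDP = 75°.

Therefore, the measure of angle ∠EDP = 75°.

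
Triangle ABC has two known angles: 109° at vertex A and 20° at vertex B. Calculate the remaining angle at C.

By the triangle angle sum property, the three interior angles of any triangle add up to 180°.
We know angle A = 109° and angle B = 20°, so their sum is 129°.
Therefore angle C = 180° - 129° = 51°.

51 degrees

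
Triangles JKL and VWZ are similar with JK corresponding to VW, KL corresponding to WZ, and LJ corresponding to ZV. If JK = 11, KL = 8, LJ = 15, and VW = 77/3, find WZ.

k = 77/3/11 = 7/3. WZ = 7/3 * 8 = 56/3.

56/3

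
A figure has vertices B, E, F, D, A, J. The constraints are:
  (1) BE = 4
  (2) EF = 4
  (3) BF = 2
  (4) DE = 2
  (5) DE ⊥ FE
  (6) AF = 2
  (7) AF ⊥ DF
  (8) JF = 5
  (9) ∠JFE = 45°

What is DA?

Step 1: By the law of cosines on triangle FED: FD² = 4² + 2² − 2·4·2·cos(90°) = 20, so FD = 2·√5.
Step 2: By the law of cosines on triangle DFA: DA² = (2·√5)² + 2² − 2·2·√5·2·cos(90°) = 24, so DA = 2·√6.

Therefore, the length of DA = 2·√6.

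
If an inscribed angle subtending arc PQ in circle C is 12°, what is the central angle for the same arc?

The inscribed angle theorem states that a central angle is always twice any inscribed angle that subtends the same arc.
Since the inscribed angle is 12°, the central angle = 2 × 12° = 24°.

24°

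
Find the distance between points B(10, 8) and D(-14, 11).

d = sqrt((-14 - 10)^2 + (11 - 8)^2)
d = sqrt(-24^2 + 3^2)
d = sqrt(576 + 9)
d = sqrt(585) = 3*sqrt(65)

3*sqrt(65)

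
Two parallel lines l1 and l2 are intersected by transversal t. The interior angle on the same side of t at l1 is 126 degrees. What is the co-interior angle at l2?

Co-interior angles (same-side interior) formed by parallel lines and a transversal are supplementary (sum to 180 degrees).
The given angle is 126 degrees.
The co-interior angle = 180 - 126 = 54 degrees.

54 degrees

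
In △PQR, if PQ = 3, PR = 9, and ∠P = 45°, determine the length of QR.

Law of cosines: QR^2 = 3^2 + 9^2 - 2(3)(9)cos(45°) = 90 - 27*sqrt(2), so QR = 3*sqrt(10 - 3*sqrt(2)).

3*sqrt(10 - 3*sqrt(2))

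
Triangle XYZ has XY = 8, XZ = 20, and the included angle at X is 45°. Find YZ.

By the law of cosines: YZ^2 = XY^2 + XZ^2 - 2*XY*XZ*cos(X)
YZ^2 = 8^2 + 20^2 - 2*8*20*cos(45°)
YZ^2 = 64 + 400 - 320*(sqrt(2)/2)
YZ^2 = 464 - 160*sqrt(2)
YZ = 4*sqrt(29 - 10*sqrt(2))

4*sqrt(29 - 10*sqrt(2))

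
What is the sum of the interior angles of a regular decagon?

The sum of interior angles of an n-sided polygon is (n - 2) * 180.
For n = 10: (10 - 2) * 180 = 8 * 180 = 1440 degrees.

1440 degrees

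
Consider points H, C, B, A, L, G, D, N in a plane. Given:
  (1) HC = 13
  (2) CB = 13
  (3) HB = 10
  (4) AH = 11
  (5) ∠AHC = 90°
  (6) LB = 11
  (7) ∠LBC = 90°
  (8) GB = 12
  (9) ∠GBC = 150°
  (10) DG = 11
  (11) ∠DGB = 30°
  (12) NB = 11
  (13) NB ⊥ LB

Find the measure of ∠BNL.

Step 1: By the law of cosines on triangle NBL: NL² = 11² + 11² − 2·11·11·cos(90°) = 242, so NL = 11·√2.
Step 2: By the inverse law of cosines on triangle BNL: cos(∠BNL) = (11² + (11·√2)² − 11²) / (2·11·11·√2) = 242/342.24 = 0.7071, so ∠BNL = 45°.

Therefore, the measure of angle ∠BNL = 45°.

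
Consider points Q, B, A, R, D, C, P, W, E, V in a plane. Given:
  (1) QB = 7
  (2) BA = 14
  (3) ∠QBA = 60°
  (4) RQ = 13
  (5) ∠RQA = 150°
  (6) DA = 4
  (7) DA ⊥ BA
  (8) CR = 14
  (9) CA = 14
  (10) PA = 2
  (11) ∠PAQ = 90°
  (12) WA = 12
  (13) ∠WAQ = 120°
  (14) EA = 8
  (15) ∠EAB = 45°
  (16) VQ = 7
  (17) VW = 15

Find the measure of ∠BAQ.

Step 1: By the law of cosines on triangle ABQ: AQ² = 14² + 7² − 2·14·7·cos(60°) = 147, so AQ = 7·√3.
Step 2: By the inverse law of cosines on triangle BAQ: cos(∠BAQ) = (14² + (7·√3)² − 7²) / (2·14·7·√3) = 294/339.48 = 0.866, so ∠BAQ = 30°.

Therefore, the measure of angle ∠BAQ = 30°.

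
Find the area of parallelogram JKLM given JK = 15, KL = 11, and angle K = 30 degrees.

Area = 15 * 11 * sin(30°) = 165 * 1/2 = 165/2

165/2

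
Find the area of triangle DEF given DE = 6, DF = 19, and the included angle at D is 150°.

Area = (1/2) * DE * DF * sin(D)
Area = (1/2) * 6 * 19 * sin(150°)
Area = (1/2) * 6 * 19 * 1/2
Area = 57/2

57/2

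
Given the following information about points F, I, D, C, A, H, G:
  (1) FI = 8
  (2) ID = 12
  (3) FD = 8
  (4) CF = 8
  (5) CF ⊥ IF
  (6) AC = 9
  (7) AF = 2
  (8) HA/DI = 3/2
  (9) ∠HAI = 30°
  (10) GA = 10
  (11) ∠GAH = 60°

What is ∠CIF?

Step 1: By the law of cosines on triangle IFC: IC² = 8² + 8² − 2·8·8·cos(90°) = 128, so IC = 8·√2.
Step 2: By the inverse law of cosines on triangle CIF: cos(∠CIF) = ((8·√2)² + 8² − 8²) / (2·8·√2·8) = 128/181.02 = 0.7071, so ∠CIF = 45°.

Therefore, the measure of angle ∠CIF = 45°.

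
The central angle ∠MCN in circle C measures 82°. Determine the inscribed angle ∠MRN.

An inscribed angle intercepts an arc from a point on the circle, while the central angle intercepts the same arc from the center.
The inscribed angle is always half the central angle: 82° / 2 = 41°.

41°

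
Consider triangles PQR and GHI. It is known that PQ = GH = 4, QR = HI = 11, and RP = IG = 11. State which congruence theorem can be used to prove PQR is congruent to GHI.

The given information provides:
PQ = GH = 4, QR = HI = 11, and RP = IG = 11
This matches the SSS congruence theorem.
All three pairs of corresponding sides are equal (Side-Side-Side).

SSS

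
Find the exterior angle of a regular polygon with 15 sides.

Each exterior angle of a regular n-gon is 360 / n.
For n = 15: 360 / 15 = 24 degrees.

24 degrees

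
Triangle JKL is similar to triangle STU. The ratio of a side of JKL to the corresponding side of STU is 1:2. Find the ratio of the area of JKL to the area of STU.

Area scales with the square of linear dimensions. If every length is multiplied by 1/2, then the area is multiplied by (1/2)^2 = 1/4.
The area ratio is 1:4.

1:4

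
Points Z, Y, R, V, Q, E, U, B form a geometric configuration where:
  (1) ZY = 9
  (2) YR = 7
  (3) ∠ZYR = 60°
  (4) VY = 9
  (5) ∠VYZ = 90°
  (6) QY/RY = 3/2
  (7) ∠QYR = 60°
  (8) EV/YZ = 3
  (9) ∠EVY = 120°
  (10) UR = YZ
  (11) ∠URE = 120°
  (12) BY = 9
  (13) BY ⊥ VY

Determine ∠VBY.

Step 1: By the law of cosines on triangle BYV: BV² = 9² + 9² − 2·9·9·cos(90°) = 162, so BV = 9·√2.
Step 2: By the inverse law of cosines on triangle VBY: cos(∠VBY) = ((9·√2)² + 9² − 9²) / (2·9·√2·9) = 162/229.1 = 0.7071, so ∠VBY = 45°.

Therefore, the measure of angle ∠VBY = 45°.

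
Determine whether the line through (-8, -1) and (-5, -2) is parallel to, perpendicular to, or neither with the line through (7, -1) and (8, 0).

Slope of line 1: m1 = (-2 - -1)/(-5 - -8) = -1/3 = -1/3
Slope of line 2: m2 = (0 - -1)/(8 - 7) = 1/1 = 1
m1 != m2 (-1/3 != 1), so not parallel.
m1 * m2 = (-1/3) * (1) = -1/3 != -1, so not perpendicular.
The lines are neither parallel nor perpendicular.

Neither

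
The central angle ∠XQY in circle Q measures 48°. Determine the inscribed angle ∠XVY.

By the inscribed angle theorem, the inscribed angle is half the central angle.
Inscribed angle = 48° / 2 = 24°

24°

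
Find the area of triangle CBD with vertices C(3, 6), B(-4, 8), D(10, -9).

Using the Shoelace formula for a triangle:
Area = (1/2)|x0(y1 - y2) + x1(y2 - y0) + x2(y0 - y1)|
Area = (1/2)|3(8 - -9) + -4(-9 - 6) + 10(6 - 8)|
Area = (1/2)|51 + 60 + -20|
Area = (1/2)|91|
Area = (1/2)(91)
Area = 91/2

91/2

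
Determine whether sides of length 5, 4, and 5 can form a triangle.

Yes.
The triangle inequality requires that the sum of any two sides exceeds the third.
Here 4 + 5 = 9 > 5, so the condition is met.

Yes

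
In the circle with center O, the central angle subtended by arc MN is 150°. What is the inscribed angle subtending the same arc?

An inscribed angle intercepts an arc from a point on the circle, while the central angle intercepts the same arc from the center.
The inscribed angle is always half the central angle: 150° / 2 = 75°.

75°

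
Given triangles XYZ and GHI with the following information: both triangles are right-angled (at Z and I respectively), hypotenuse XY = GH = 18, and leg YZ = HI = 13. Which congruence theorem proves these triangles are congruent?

The given information matches HL: The hypotenuse and one leg of two right triangles are equal (Hypotenuse-Leg).

HL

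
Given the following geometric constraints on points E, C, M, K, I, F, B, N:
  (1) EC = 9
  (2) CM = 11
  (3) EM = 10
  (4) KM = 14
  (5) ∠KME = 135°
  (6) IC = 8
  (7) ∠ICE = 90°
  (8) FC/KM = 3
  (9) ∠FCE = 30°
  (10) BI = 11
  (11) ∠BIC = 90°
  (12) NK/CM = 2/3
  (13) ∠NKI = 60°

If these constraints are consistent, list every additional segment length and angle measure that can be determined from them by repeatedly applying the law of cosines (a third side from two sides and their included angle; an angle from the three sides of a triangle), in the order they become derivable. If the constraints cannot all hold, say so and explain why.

The constraints are consistent. Derivable facts, in order:
After 1 step:
- CB = √185
- EF ≈ 34.5
- EI = √145
- EK ≈ 22.23
- ∠CEM = 70.53°
- ∠CME = 50.48°
- ∠ECM = 58.99°
After 2 steps:
- ∠BCI = 53.97°
- ∠CBI = 36.03°
- ∠CEF = 142.51°
- ∠CEI = 41.63°
- ∠CFE = 7.49°
- ∠CIE = 48.37°
- ∠EKM = 18.55°
- ∠KEM = 26.45°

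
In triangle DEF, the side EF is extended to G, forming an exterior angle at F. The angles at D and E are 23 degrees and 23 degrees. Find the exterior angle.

By the exterior angle theorem, an exterior angle of a triangle equals the sum of the two remote interior angles.
Exterior angle = angle D + angle E
Exterior angle = 23 + 23 = 46 degrees

46 degrees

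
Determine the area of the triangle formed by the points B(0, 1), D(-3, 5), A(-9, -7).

Shoelace: Area = (1/2)|0(5--7) + -3(-7-1) + -9(1-5)| = (1/2)(60) = 30

30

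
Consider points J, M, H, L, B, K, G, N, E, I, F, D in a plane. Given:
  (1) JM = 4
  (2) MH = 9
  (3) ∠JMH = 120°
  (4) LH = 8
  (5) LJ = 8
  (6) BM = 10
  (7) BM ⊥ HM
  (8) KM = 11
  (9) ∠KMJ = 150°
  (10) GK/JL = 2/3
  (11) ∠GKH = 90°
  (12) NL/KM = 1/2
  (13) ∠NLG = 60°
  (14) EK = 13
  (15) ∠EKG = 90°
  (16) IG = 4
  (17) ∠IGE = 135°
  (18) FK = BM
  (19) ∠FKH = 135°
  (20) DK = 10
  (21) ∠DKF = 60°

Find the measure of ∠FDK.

From the given relations: FK = BM = 10.
Step 1: By the law of cosines on triangle DKF: DF² = 10² + 10² − 2·10·10·cos(60°) = 100, so DF = 10.
Step 2: By the inverse law of cosines on triangle FDK: cos(∠FDK) = (10² + 10² − 10²) / (2·10·10) = 100/200 = 0.5, so ∠FDK = 60°.

Therefore, the measure of angle ∠FDK = 60°.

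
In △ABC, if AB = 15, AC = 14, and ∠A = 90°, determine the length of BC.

The included angle is 90°, so the triangle is right-angled at A. The opposite side BC is the hypotenuse.
By the Pythagorean theorem: BC = sqrt(15^2 + 14^2) = sqrt(421) = sqrt(421).

sqrt(421)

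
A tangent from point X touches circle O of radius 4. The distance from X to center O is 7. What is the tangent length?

The tangent, radius, and line from the external point to the center form a right triangle.
The right angle is where the tangent meets the radius.
By the Pythagorean theorem: tangent² + 4² = 7²
tangent² = 49 - 16 = 33
tangent = sqrt(33)

sqrt(33)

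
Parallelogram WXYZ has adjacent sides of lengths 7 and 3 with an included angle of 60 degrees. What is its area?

The area of a parallelogram equals the product of two adjacent sides times the sine of the included angle.
This is because the height equals 3 * sin(60°) = 3*sqrt(3)/2.
Area = 7 * 3*sqrt(3)/2 = 21*sqrt(3)/2

21*sqrt(3)/2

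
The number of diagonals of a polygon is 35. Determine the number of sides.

Using d = n(n - 3)/2, we solve 35 = n(n - 3)/2.
So n(n - 3) = 70.
Testing n = 10: 10 * 7 = 70 = 70. Correct.
The polygon has 10 sides.

10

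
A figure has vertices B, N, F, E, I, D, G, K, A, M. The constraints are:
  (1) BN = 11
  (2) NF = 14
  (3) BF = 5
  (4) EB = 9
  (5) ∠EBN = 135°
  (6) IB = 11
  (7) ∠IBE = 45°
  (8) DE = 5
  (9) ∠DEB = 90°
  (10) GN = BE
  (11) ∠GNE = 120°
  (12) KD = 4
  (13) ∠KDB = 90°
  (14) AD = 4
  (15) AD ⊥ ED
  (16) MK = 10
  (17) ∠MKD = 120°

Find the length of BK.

Step 1: By the law of cosines on triangle BED: BD² = 9² + 5² − 2·9·5·cos(90°) = 106, so BD = √106.
Step 2: By the law of cosines on triangle BDK: BK² = √106² + 4² − 2·√106·4·cos(90°) = 122, so BK = √122.

Therefore, the length of BK = √122.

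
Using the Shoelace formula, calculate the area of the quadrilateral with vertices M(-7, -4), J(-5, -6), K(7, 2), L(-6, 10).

Shoelace: sum of cross terms = 230, Area = (1/2)|230| = 115

115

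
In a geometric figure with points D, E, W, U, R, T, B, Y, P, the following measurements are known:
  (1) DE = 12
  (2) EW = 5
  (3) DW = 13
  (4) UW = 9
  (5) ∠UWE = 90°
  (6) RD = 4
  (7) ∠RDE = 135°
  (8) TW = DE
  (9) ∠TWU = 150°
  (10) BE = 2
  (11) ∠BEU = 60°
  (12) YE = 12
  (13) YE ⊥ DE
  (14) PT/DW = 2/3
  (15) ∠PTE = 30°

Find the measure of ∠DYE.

Step 1: By the law of cosines on triangle YED: YD² = 12² + 12² − 2·12·12·cos(90°) = 288, so YD = 12·√2.
Step 2: By the inverse law of cosines on triangle DYE: cos(∠DYE) = ((12·√2)² + 12² − 12²) / (2·12·√2·12) = 288/407.29 = 0.7071, so ∠DYE = 45°.

Therefore, the measure of angle ∠DYE = 45°.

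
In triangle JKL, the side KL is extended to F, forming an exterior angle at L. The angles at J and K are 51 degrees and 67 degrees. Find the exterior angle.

Exterior angle = 51 + 67 = 118 degrees (exterior angle theorem).

118 degrees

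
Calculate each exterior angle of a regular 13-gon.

Each exterior angle of a regular n-gon is 360 / n.
For n = 13: 360 / 13 = 360/13 degrees.

360/13 degrees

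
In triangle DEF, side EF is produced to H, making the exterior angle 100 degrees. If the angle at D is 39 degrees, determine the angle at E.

By the exterior angle theorem: exterior angle = sum of remote interior angles.
100 = 39 + angle E
angle E = 100 - 39 = 61 degrees

61 degrees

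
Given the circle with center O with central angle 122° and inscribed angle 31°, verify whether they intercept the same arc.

By the inscribed angle theorem, the inscribed angle for a central angle of 122° should be 122° / 2 = 61°.
The given inscribed angle is 31°, which does not equal 61°.
Therefore, no, they do not correspond to the same arc.

No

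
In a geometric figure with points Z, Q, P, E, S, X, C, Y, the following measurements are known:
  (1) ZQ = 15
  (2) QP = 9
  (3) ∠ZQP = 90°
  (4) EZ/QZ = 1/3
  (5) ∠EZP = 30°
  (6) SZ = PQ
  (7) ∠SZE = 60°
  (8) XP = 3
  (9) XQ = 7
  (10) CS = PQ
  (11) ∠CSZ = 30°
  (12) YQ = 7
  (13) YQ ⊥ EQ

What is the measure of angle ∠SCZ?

From the given relations: CS = PQ = 9; SZ = PQ = 9.
Step 1: By the law of cosines on triangle CSZ: CZ² = 9² + 9² − 2·9·9·cos(30°) = 21.7, so CZ ≈ 4.66.
Step 2: By the inverse law of cosines on triangle SCZ: cos(∠SCZ) = (9² + 4.66² − 9²) / (2·9·4.66) = 21.7/83.86 = 0.2588, so ∠SCZ = 75°.

Therefore, the measure of angle ∠SCZ = 75°.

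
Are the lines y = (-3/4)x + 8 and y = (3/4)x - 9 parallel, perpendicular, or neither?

Slope of line 1: m1 = -3/4
Slope of line 2: m2 = 3/4
m1 != m2 and m1*m2 = -9/16 != -1. Neither.

Neither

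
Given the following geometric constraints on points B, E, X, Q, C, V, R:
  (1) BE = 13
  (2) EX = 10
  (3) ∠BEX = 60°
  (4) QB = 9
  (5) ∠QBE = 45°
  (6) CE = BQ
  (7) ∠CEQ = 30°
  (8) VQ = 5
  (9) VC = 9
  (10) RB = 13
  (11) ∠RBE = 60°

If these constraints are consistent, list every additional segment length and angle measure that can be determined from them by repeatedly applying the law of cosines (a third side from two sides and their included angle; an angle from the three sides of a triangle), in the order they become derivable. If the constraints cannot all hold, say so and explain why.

The constraints are consistent. Derivable facts, in order:
After 1 step:
- BX = √139
- EQ ≈ 9.19
- ER = 13
After 2 steps:
- QC ≈ 4.71
- ∠BEQ = 43.8°
- ∠BER = 60°
- ∠BQE = 91.2°
- ∠BRE = 60°
- ∠BXE = 72.73°
- ∠EBX = 47.27°
After 3 steps:
- ∠CQE = 72.72°
- ∠CQV = 135.81°
- ∠CVQ = 21.41°
- ∠ECQ = 77.28°
- ∠QCV = 22.79°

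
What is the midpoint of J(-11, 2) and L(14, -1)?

The midpoint is the average of the coordinates:
x: (-11 + 14)/2 = 3/2
y: (2 + -1)/2 = 1/2
Midpoint = (3/2, 1/2)

(3/2, 1/2)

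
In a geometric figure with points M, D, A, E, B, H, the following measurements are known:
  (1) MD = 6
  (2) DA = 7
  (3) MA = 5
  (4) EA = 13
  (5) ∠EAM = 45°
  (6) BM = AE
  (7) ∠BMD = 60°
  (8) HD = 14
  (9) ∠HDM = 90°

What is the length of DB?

From the given relations: BM = AE = 13.
Step 1: By the law of cosines on triangle DMB: DB² = 6² + 13² − 2·6·13·cos(60°) = 127, so DB = √127.

Therefore, the length of DB = √127.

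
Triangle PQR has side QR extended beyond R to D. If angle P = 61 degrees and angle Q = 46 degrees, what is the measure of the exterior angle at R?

The interior angle at R is 180 - 61 - 46 = 73 degrees.
The exterior angle and interior angle at R are supplementary:
Exterior angle = 180 - 73 = 107 degrees.

107 degrees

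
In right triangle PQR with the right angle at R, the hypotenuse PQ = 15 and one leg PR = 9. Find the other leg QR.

QR = sqrt(15^2 - 9^2) = sqrt(144) = 12

12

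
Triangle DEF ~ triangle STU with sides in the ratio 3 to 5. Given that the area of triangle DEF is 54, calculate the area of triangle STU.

The ratio of areas of similar triangles = (side ratio)^2.
Side ratio = 3:5, so area ratio = 9:25.
Area of STU / Area of DEF = 25/9
Area of STU = 54 * 25/9 = 150

150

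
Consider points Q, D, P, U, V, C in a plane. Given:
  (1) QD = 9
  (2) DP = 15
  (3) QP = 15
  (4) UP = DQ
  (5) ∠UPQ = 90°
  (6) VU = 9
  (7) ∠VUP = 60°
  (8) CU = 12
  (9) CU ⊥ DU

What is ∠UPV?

From the given relations: UP = DQ = 9.
Step 1: By the law of cosines on triangle PUV: PV² = 9² + 9² − 2·9·9·cos(60°) = 81, so PV = 9.
Step 2: By the inverse law of cosines on triangle UPV: cos(∠UPV) = (9² + 9² − 9²) / (2·9·9) = 81/162 = 0.5, so ∠UPV = 60°.

Therefore, the measure of angle ∠UPV = 60°.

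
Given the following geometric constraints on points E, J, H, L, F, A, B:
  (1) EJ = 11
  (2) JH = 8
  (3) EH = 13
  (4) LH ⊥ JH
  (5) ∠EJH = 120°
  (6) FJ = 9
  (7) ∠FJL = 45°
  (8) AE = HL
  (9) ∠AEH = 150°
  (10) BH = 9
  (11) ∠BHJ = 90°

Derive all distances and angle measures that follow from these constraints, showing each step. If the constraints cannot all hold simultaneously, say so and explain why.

These constraints are not satisfiable: (1), (2) and (3) fix all three sides of triangle EJH, so by the law of cosines cos(∠EJH) = (11² + 8² − 13²) / (2·11·8) = 0.0909, i.e. ∠EJH ≈ 84.78°, which contradicts (5) ∠EJH = 120°. No planar figure meets all of them, so nothing further can be derived.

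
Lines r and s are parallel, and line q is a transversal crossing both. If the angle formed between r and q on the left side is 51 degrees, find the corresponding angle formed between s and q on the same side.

When a transversal crosses parallel lines, angles in the same position at each intersection are called corresponding angles.
These are always equal, so the answer is 51 degrees.

51 degrees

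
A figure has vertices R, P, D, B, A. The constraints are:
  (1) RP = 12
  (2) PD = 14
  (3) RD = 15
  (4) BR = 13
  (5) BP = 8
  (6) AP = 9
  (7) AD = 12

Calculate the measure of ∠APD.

Step 1: By the inverse law of cosines on triangle APD: cos(∠APD) = (9² + 14² − 12²) / (2·9·14) = 133/252 = 0.5278, so ∠APD = 58.14°.

Therefore, the measure of angle ∠APD = 58.14°.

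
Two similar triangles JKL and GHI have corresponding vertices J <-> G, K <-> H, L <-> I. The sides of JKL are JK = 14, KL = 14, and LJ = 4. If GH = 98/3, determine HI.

Since the triangles are similar, the ratio of corresponding sides is constant.
Scale factor k = GH / JK = 98/3 / 14 = 7/3
HI = k * KL = 7/3 * 14 = 98/3

98/3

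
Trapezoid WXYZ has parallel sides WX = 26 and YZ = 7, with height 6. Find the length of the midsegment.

The midsegment of a trapezoid = (base1 + base2) / 2
midsegment = (26 + 7) / 2
midsegment = 33 / 2
midsegment = 33/2

33/2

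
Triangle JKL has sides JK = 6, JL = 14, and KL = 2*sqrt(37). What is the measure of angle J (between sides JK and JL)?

By the inverse law of cosines: cos(J) = (JK² + JL² - KL²) / (2 × JK × JL)
cos(J) = (6² + 14² - (2*sqrt(37))²) / (2 × 6 × 14)
cos(J) = (36 + 196 - (148)) / 168
cos(J) = 1/2
J = arccos(1/2) = 60°

60°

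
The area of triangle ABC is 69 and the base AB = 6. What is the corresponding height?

Area = (1/2) * base * height
height = 2 * Area / base
height = 2 * 69 / 6
height = 138 / 6
height = 23

23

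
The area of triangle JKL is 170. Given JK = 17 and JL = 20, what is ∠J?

sin(C) = 2 * 170 / (17 * 20) = 1, so C = arcsin(1) = 90°.

90°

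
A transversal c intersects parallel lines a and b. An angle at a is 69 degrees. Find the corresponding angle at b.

Corresponding angles formed by parallel lines and a transversal are equal.
The given angle is 69 degrees.
The corresponding angle = 69 degrees.

69 degrees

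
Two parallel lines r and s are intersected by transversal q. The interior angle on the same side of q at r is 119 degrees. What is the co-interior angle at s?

Co-interior (same-side interior) angles are between the parallel lines on the same side of the transversal.
Unlike corresponding or alternate interior angles, they are supplementary rather than equal.
So the angle = 180 - 119 = 61 degrees.

61 degrees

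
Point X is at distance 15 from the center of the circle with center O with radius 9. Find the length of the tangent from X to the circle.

tangent = √(d² - r²) = √(15² - 9²) = √(225 - 81) = √144 = 12

12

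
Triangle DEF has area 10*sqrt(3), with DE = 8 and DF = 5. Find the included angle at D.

Area = (1/2) * a * b * sin(C)
sin(C) = 2 * Area / (a * b)
sin(C) = 2 * 10*sqrt(3) / (8 * 5)
sin(C) = sqrt(3)/2
C = arcsin(sqrt(3)/2) = 60°
Since sin(180° - C) = sin(C), the obtuse angle 120° gives the same area, so C = 60° or C = 120°.

60° or 120°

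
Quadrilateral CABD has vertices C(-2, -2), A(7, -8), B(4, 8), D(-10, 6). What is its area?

The Shoelace formula works by pairing each vertex with the next (cycling back to the first).
For each pair, compute x_i*y_(i+1) - x_(i+1)*y_i:
  (-2*-8 - 7*-2) = 30
  (7*8 - 4*-8) = 88
  (4*6 - -10*8) = 104
  (-10*-2 - -2*6) = 32
Taking half the absolute value of the total: Area = (1/2)(254) = 127.

127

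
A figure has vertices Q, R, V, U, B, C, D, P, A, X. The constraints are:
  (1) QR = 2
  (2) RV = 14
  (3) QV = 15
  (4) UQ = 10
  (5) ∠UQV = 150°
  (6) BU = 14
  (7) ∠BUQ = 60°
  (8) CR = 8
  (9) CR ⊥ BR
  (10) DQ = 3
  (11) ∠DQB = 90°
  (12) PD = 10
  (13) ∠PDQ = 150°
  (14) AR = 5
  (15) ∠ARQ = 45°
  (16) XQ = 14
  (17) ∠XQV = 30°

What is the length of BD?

Step 1: By the law of cosines on triangle BUQ: BQ² = 14² + 10² − 2·14·10·cos(60°) = 156, so BQ = 2·√39.
Step 2: By the law of cosines on triangle BQD: BD² = (2·√39)² + 3² − 2·2·√39·3·cos(90°) = 165, so BD = √165.

Therefore, the length of BD = √165.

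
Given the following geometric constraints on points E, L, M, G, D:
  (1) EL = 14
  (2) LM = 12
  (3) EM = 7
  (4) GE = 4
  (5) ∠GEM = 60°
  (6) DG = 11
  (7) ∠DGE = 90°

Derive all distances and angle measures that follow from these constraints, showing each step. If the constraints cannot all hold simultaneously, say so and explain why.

The constraints are consistent.

Step 1: From EG = 4, GD = 11, and ∠EGD = 90°, by the law of cosines:
  ED² = EG² + GD² - 2·EG·GD·cos(90°) = 16 + 121 - 0 = 137
  ED = √137

Step 2: From ME = 7, EG = 4, and ∠MEG = 60°, by the law of cosines:
  MG² = ME² + EG² - 2·ME·EG·cos(60°) = 49 + 16 - 28 = 37
  MG = √37

Step 3: From EL = 14, EM = 7, LM = 12, by the inverse law of cosines:
  cos(∠LEM) = (EL² + EM² - LM²) / (2·EL·EM)
  ∠LEM = 58.98°

Step 4: From LE = 14, LM = 12, EM = 7, by the inverse law of cosines:
  cos(∠ELM) = (LE² + LM² - EM²) / (2·LE·LM)
  ∠ELM = 29.99°

Step 5: From ME = 7, ML = 12, EL = 14, by the inverse law of cosines:
  cos(∠EML) = (ME² + ML² - EL²) / (2·ME·ML)
  ∠EML = 91.02°

Step 6: From ED = √137, EG = 4, DG = 11, by the inverse law of cosines:
  cos(∠DEG) = (ED² + EG² - DG²) / (2·ED·EG)
  ∠DEG = 70.02°

Step 7: From ME = 7, MG = √37, EG = 4, by the inverse law of cosines:
  cos(∠EMG) = (ME² + MG² - EG²) / (2·ME·MG)
  ∠EMG = 34.72°

Step 8: From GE = 4, GM = √37, EM = 7, by the inverse law of cosines:
  cos(∠EGM) = (GE² + GM² - EM²) / (2·GE·GM)
  ∠EGM = 85.28°

Step 9: From DE = √137, DG = 11, EG = 4, by the inverse law of cosines:
  cos(∠EDG) = (DE² + DG² - EG²) / (2·DE·DG)
  ∠EDG = 19.98°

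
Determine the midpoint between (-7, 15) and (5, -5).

The midpoint is the average of the coordinates:
x: (-7 + 5)/2 = -1
y: (15 + -5)/2 = 5
Midpoint = (-1, 5)

(-1, 5)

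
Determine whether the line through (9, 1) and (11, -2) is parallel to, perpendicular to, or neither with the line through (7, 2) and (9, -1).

Slope of line 1: m1 = (-2 - 1)/(11 - 9) = -3/2 = -3/2
Slope of line 2: m2 = (-1 - 2)/(9 - 7) = -3/2 = -3/2
m1 = m2, so the lines are parallel.

Parallel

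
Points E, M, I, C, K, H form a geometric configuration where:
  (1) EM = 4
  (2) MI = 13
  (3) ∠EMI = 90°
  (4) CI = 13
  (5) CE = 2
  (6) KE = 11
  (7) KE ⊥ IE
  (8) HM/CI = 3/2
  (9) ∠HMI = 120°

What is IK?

Step 1: By the law of cosines on triangle EMI: EI² = 4² + 13² − 2·4·13·cos(90°) = 185, so EI = √185.
Step 2: By the law of cosines on triangle IEK: IK² = √185² + 11² − 2·√185·11·cos(90°) = 306, so IK = 3·√34.

Therefore, the length of IK = 3·√34.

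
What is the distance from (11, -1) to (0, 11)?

d = sqrt((0 - 11)^2 + (11 - -1)^2)
d = sqrt(-11^2 + 12^2)
d = sqrt(121 + 144)
d = sqrt(265)

sqrt(265)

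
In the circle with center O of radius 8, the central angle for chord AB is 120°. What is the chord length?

Chord length = 2r sin(θ/2)
= 2 × 8 × sin(120°/2)
= 2 × 8 × sin(60°)
= 8*sqrt(3)

8*sqrt(3)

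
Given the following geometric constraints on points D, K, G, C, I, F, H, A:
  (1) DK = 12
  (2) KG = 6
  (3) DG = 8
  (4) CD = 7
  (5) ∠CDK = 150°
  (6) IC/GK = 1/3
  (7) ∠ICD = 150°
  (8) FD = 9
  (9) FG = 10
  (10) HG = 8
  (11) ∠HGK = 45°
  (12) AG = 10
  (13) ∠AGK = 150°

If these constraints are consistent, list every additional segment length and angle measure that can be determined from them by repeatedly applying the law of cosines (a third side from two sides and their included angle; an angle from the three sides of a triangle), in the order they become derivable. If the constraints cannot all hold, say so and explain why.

The constraints are consistent. Derivable facts, in order:
After 1 step:
- DI ≈ 8.79
- KA ≈ 15.49
- KC ≈ 18.4
- KH ≈ 5.67
- ∠DFG = 49.46°
- ∠DGF = 58.75°
- ∠DGK = 117.28°
- ∠DKG = 36.34°
- ∠FDG = 71.79°
- ∠GDK = 26.38°
After 2 steps:
- ∠AKG = 18.83°
- ∠CDI = 6.53°
- ∠CID = 23.47°
- ∠CKD = 10.97°
- ∠DCK = 19.03°
- ∠GAK = 11.17°
- ∠GHK = 48.47°
- ∠GKH = 86.53°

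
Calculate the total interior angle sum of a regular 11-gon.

The sum of interior angles of an n-sided polygon is (n - 2) * 180.
For n = 11: (11 - 2) * 180 = 9 * 180 = 1620 degrees.

1620 degrees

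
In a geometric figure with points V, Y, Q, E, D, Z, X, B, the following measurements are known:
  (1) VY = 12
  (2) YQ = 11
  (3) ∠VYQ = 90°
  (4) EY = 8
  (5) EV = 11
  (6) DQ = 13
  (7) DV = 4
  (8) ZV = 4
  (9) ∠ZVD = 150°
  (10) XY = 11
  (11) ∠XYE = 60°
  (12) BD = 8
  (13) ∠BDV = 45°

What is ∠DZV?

Step 1: By the law of cosines on triangle ZVD: ZD² = 4² + 4² − 2·4·4·cos(150°) = 59.71, so ZD ≈ 7.73.
Step 2: By the inverse law of cosines on triangle DZV: cos(∠DZV) = (7.73² + 4² − 4²) / (2·7.73·4) = 59.71/61.82 = 0.9659, so ∠DZV = 15°.

Therefore, the measure of angle ∠DZV = 15°.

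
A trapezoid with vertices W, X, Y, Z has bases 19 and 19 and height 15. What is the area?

Area = (19 + 19) * 15 / 2 = 570 / 2 = 285

285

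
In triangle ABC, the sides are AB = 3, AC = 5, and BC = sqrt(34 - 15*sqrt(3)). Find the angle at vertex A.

By the inverse law of cosines: cos(A) = (AB² + AC² - BC²) / (2 × AB × AC)
cos(A) = (3² + 5² - (sqrt(34 - 15*sqrt(3)))²) / (2 × 3 × 5)
cos(A) = (9 + 25 - (34 - 15*sqrt(3))) / 30
cos(A) = sqrt(3)/2
A = arccos(sqrt(3)/2) = 30°

30°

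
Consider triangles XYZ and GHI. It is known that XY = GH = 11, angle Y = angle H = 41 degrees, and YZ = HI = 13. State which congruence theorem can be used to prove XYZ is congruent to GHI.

Consider the given information: XY = GH = 11, angle Y = angle H = 41 degrees, and YZ = HI = 13
This is not ASA or AAS: ASA requires two angles and the side between them. AAS requires two angles and a non-included side.
The correct criterion is SAS. Two pairs of corresponding sides and the included angle are equal (Side-Angle-Side).

SAS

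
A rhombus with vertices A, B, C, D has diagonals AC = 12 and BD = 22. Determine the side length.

Half-diagonals are 6 and 11. side = sqrt(6^2 + 11^2) = sqrt(157)

sqrt(157)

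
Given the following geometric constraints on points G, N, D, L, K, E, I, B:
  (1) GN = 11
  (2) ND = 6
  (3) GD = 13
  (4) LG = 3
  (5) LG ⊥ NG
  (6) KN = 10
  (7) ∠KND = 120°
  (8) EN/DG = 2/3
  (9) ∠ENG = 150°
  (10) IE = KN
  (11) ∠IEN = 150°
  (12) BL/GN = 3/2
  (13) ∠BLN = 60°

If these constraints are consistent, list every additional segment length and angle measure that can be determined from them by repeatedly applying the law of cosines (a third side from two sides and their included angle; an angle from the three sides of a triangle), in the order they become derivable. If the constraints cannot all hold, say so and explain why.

The constraints are consistent. Derivable facts, in order:
After 1 step:
- DK = 14
- GE ≈ 19.01
- NI ≈ 18.03
- NL = √130
- ∠DGN = 27.36°
- ∠DNG = 95.22°
- ∠GDN = 57.42°
After 2 steps:
- NB ≈ 14.63
- ∠DKN = 21.79°
- ∠EGN = 13.18°
- ∠EIN = 13.9°
- ∠ENI = 16.1°
- ∠GEN = 16.82°
- ∠GLN = 74.74°
- ∠GNL = 15.26°
- ∠KDN = 38.21°
After 3 steps:
- ∠BNL = 77.56°
- ∠LBN = 42.44°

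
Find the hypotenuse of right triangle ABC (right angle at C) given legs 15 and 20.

In a right triangle, the square of the hypotenuse equals the sum of the squares of the two legs.
The legs are 15 and 20, so the hypotenuse = sqrt(225 + 400) = sqrt(625) = 25.

25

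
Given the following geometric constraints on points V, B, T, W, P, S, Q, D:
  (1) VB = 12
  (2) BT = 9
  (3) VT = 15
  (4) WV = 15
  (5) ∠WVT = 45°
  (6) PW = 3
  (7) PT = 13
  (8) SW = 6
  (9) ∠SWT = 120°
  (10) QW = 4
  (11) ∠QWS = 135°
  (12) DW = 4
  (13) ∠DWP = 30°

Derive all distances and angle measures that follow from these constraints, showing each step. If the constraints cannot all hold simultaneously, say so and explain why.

The constraints are consistent.

Step 1: From TV = 15, VW = 15, and ∠TVW = 45°, by the law of cosines:
  TW² = TV² + VW² - 2·TV·VW·cos(45°) = 225 + 225 - 318.2 = 131.8
  TW ≈ 11.48

Step 2: From PW = 3, WD = 4, and ∠PWD = 30°, by the law of cosines:
  PD² = PW² + WD² - 2·PW·WD·cos(30°) = 9 + 16 - 20.78 = 4.215
  PD ≈ 2.05

Step 3: From SW = 6, WQ = 4, and ∠SWQ = 135°, by the law of cosines:
  SQ² = SW² + WQ² - 2·SW·WQ·cos(135°) = 36 + 16 + 33.94 = 85.94
  SQ ≈ 9.27

Step 4: From VB = 12, VT = 15, BT = 9, by the inverse law of cosines:
  cos(∠BVT) = (VB² + VT² - BT²) / (2·VB·VT)
  ∠BVT = 36.87°

Step 5: From BT = 9, BV = 12, TV = 15, by the inverse law of cosines:
  cos(∠TBV) = (BT² + BV² - TV²) / (2·BT·BV)
  ∠TBV = 90°

Step 6: From TB = 9, TV = 15, BV = 12, by the inverse law of cosines:
  cos(∠BTV) = (TB² + TV² - BV²) / (2·TB·TV)
  ∠BTV = 53.13°

Step 7: From TW = 11.48, WS = 6, and ∠TWS = 120°, by the law of cosines:
  TS² = TW² + WS² - 2·TW·WS·cos(120°) = 131.8 + 36 + 68.88 = 236.7
  TS ≈ 15.38

Step 8: From TP = 13, TW = 11.48, PW = 3, by the inverse law of cosines:
  cos(∠PTW) = (TP² + TW² - PW²) / (2·TP·TW)
  ∠PTW = 12.15°

Step 9: From TV = 15, TW = 11.48, VW = 15, by the inverse law of cosines:
  cos(∠VTW) = (TV² + TW² - VW²) / (2·TV·TW)
  ∠VTW = 67.5°

Step 10: From WP = 3, WT = 11.48, PT = 13, by the inverse law of cosines:
  cos(∠PWT) = (WP² + WT² - PT²) / (2·WP·WT)
  ∠PWT = 114.16°

Step 11: From WT = 11.48, WV = 15, TV = 15, by the inverse law of cosines:
  cos(∠TWV) = (WT² + WV² - TV²) / (2·WT·WV)
  ∠TWV = 67.5°

Step 12: From PD = 2.05, PW = 3, DW = 4, by the inverse law of cosines:
  cos(∠DPW) = (PD² + PW² - DW²) / (2·PD·PW)
  ∠DPW = 103.06°

Step 13: From PT = 13, PW = 3, TW = 11.48, by the inverse law of cosines:
  cos(∠TPW) = (PT² + PW² - TW²) / (2·PT·PW)
  ∠TPW = 53.68°

Step 14: From SQ = 9.27, SW = 6, QW = 4, by the inverse law of cosines:
  cos(∠QSW) = (SQ² + SW² - QW²) / (2·SQ·SW)
  ∠QSW = 17.76°

Step 15: From QS = 9.27, QW = 4, SW = 6, by the inverse law of cosines:
  cos(∠SQW) = (QS² + QW² - SW²) / (2·QS·QW)
  ∠SQW = 27.24°

Step 16: From DP = 2.05, DW = 4, PW = 3, by the inverse law of cosines:
  cos(∠PDW) = (DP² + DW² - PW²) / (2·DP·DW)
  ∠PDW = 46.94°

Step 17: From TS = 15.38, TW = 11.48, SW = 6, by the inverse law of cosines:
  cos(∠STW) = (TS² + TW² - SW²) / (2·TS·TW)
  ∠STW = 19.74°

Step 18: From ST = 15.38, SW = 6, TW = 11.48, by the inverse law of cosines:
  cos(∠TSW) = (ST² + SW² - TW²) / (2·ST·SW)
  ∠TSW = 40.26°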